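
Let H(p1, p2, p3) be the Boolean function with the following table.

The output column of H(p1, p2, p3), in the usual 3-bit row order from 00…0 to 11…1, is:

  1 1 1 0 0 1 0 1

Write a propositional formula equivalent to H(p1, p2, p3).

There are just 3 zero rows: (0,1,1), (1,0,0), (1,1,0). Their minterms are ¬p1·p2·p3, p1·¬p2·¬p3, p1·p2·¬p3; the OR of those covers precisely the 0-outputs, and negating it yields H.

H(p1, p2, p3) = ~((((~p1 & p2) & p3) | ((p1 & ~p2) & ~p3)) | ((p1 & p2) & ~p3))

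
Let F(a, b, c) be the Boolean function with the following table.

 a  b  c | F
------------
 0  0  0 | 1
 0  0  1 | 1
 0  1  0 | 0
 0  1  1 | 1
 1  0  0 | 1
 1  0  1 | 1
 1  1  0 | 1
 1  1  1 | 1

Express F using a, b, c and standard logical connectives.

F(a, b, c) = ~((~a & b) & ~c)

F is 0 on exactly one input, (0,1,0), whose minterm is ¬a·b·¬c. So F is the negation of that single conjunction.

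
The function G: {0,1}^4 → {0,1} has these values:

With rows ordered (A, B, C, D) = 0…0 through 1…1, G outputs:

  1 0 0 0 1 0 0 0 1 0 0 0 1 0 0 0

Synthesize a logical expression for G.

Collect the rows where G=1 — (0,0,0,0), (0,1,0,0), (1,0,0,0), (1,1,0,0) — and write one minterm per row: ¬A·¬B·¬C·¬D, ¬A·B·¬C·¬D, A·¬B·¬C·¬D, A·B·¬C·¬D. Their union (logical OR) reproduces the table exactly.

G(A, B, C, D) = (((((¬A ∧ ¬B) ∧ ¬C) ∧ ¬D) ∨ (((¬A ∧ B) ∧ ¬C) ∧ ¬D)) ∨ (((A ∧ ¬B) ∧ ¬C) ∧ ¬D)) ∨ (((A ∧ B) ∧ ¬C) ∧ ¬D)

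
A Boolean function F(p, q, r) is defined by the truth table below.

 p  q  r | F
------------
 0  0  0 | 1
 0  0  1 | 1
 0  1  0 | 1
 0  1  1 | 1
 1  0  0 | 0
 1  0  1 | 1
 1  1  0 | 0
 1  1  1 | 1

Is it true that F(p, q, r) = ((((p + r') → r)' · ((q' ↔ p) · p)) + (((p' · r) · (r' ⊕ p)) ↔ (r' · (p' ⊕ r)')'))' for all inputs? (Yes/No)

Test each input against both F and the formula:
  p=0, q=0, r=0: formula gives 1, F = 1 ✓
  p=0, q=0, r=1: formula gives 1, F = 1 ✓
  p=0, q=1, r=0: formula gives 1, F = 1 ✓
  p=0, q=1, r=1: formula gives 1, F = 1 ✓
  p=1, q=0, r=0: formula gives 0, F = 0 ✓
  … (the remaining 3 rows also agree.)
All 8 rows match — the expression computes F exactly.

Yes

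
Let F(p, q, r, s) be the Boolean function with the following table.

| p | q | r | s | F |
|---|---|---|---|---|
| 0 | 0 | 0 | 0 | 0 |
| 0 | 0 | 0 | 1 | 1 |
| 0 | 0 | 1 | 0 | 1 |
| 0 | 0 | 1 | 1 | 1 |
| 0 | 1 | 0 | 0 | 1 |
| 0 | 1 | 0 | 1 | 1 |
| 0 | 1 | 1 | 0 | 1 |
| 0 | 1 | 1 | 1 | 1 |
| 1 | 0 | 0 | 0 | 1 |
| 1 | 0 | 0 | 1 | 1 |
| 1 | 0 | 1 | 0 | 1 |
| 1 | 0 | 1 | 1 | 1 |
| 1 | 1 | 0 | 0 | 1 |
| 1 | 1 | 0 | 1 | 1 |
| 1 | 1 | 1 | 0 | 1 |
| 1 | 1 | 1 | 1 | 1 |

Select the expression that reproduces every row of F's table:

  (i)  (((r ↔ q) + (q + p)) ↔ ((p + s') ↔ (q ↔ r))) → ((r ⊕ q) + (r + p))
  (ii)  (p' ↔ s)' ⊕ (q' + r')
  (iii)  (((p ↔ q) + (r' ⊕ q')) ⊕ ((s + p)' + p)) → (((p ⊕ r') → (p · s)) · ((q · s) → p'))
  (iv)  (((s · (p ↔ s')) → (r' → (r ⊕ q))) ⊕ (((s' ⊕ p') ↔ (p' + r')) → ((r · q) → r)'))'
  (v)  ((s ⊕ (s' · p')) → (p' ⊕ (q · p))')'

(ii): at (0,0,1,0) it gives 0, but F = 1 — eliminated.
(iii): at (0,0,0,0) it gives 1, but F = 0 — eliminated.
(iv): at (0,0,0,0) it gives 1, but F = 0 — eliminated.
(v): at (0,0,0,0) it gives 1, but F = 0 — eliminated.
That leaves (i). Evaluating it on every row reproduces the table of F exactly.

i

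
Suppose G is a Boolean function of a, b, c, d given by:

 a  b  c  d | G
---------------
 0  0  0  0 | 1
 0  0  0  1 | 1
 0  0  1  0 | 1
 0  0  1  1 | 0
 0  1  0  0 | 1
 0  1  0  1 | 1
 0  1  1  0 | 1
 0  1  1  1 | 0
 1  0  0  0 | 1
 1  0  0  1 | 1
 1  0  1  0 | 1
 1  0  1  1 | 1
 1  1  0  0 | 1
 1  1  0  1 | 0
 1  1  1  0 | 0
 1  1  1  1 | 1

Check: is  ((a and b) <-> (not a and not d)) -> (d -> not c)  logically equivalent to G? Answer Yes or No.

No

Test each input against both G and the formula:
  a=0, b=0, c=0, d=0: formula gives 1, G = 1 ✓
  a=0, b=0, c=0, d=1: formula gives 1, G = 1 ✓
  a=0, b=0, c=1, d=0: formula gives 1, G = 1 ✓
  a=0, b=0, c=1, d=1: formula gives 0, G = 0 ✓
  …
  a=1, b=0, c=1, d=1: formula gives 0, but G = 1 ✗
Since they disagree at (1,0,1,1), the expression is not a correct formula for G.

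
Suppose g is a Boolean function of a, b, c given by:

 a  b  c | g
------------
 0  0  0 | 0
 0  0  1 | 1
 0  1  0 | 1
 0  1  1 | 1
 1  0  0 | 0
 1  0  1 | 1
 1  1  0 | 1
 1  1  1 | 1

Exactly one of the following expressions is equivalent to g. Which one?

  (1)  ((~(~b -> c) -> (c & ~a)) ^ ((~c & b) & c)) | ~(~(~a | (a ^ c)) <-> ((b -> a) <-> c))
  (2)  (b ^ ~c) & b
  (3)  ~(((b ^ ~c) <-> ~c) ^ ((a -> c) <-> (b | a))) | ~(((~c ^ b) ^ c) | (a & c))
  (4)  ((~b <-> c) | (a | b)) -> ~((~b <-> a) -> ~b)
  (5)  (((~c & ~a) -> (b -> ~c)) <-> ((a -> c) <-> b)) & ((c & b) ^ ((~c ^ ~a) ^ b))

1

(2) fails at (0,0,1): the formula yields 0, g is 1.
(3) fails at (0,0,1): the formula yields 0, g is 1.
(4) fails at (0,0,0): the formula yields 1, g is 0.
(5) fails at (0,0,1): the formula yields 0, g is 1.
That leaves (1). Evaluating it on every row reproduces the table of g exactly.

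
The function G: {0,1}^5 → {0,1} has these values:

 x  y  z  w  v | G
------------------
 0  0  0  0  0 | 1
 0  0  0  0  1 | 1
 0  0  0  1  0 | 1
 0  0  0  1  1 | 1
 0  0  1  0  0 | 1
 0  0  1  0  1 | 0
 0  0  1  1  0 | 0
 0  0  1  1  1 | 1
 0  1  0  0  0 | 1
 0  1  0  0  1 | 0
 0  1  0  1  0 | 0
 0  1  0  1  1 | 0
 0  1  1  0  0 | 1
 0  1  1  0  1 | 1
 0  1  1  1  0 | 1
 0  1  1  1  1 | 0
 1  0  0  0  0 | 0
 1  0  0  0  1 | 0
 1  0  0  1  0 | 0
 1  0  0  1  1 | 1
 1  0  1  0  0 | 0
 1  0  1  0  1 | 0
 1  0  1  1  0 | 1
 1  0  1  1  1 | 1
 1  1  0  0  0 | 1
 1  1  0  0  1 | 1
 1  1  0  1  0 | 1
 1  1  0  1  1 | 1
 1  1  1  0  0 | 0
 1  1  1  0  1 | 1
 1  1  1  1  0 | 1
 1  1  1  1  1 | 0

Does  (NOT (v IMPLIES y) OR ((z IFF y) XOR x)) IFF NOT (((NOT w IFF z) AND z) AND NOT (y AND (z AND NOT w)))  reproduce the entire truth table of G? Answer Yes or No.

Test each input against both G and the formula:
  x=0, y=0, z=0, w=0, v=0: formula gives 1, G = 1 ✓
  x=0, y=0, z=0, w=0, v=1: formula gives 1, G = 1 ✓
  x=0, y=0, z=0, w=1, v=0: formula gives 1, G = 1 ✓
  x=0, y=0, z=0, w=1, v=1: formula gives 1, G = 1 ✓
  …
  x=0, y=1, z=0, w=0, v=0: formula gives 0, but G = 1 ✗
Row (0,1,0,0,0) is a counterexample, so the formula is not equivalent to G.

No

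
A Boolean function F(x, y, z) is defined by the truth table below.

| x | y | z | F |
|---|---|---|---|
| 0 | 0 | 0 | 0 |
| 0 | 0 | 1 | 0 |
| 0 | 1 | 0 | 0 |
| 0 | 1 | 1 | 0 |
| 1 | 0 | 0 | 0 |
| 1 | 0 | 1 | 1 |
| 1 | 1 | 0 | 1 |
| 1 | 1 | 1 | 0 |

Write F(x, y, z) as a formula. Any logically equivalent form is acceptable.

Collect the rows where F=1 — (1,0,1), (1,1,0) — and write one minterm per row: x·¬y·z, x·y·¬z. Their union (logical OR) reproduces the table exactly.

F(x, y, z) = ((x ∧ ¬y) ∧ z) ∨ ((x ∧ y) ∧ ¬z)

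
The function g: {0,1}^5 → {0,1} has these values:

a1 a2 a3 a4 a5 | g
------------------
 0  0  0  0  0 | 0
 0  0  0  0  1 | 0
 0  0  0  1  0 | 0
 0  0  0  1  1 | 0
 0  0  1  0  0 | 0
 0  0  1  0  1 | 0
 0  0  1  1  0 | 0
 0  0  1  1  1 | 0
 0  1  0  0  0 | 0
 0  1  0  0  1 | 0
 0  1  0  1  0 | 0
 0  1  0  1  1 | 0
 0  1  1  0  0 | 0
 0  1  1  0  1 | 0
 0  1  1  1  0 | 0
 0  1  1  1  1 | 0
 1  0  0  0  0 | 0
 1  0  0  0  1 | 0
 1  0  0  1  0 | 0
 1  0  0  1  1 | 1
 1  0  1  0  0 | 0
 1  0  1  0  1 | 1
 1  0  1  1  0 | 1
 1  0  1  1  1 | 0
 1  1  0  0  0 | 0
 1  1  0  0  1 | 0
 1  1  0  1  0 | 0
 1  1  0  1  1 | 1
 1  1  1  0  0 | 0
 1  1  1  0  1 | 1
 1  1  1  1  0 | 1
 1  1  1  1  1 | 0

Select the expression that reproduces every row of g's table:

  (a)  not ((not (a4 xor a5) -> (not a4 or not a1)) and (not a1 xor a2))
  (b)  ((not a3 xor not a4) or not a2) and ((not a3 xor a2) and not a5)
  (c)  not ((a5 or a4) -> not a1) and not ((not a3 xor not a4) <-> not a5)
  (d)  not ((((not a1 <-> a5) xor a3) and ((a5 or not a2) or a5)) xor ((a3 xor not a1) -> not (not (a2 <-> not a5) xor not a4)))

(a) fails at (0,1,0,0,0): the formula yields 1, g is 0.
(b) fails at (0,0,0,0,0): the formula yields 1, g is 0.
(d) fails at (0,0,0,1,0): the formula yields 1, g is 0.
Only (c) survives; checking it on all 32 rows confirms it matches g.

c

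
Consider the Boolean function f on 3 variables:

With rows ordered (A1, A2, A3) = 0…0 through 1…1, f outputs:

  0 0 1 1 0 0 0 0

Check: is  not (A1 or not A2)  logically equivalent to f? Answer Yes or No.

Yes

Test each input against both f and the formula:
  A1=0, A2=0, A3=0: formula gives 0, f = 0 ✓
  A1=0, A2=0, A3=1: formula gives 0, f = 0 ✓
  A1=0, A2=1, A3=0: formula gives 1, f = 1 ✓
  A1=0, A2=1, A3=1: formula gives 1, f = 1 ✓
  A1=1, A2=0, A3=0: formula gives 0, f = 0 ✓
  … (the remaining 3 rows also agree.)
All 8 rows match — the expression computes f exactly.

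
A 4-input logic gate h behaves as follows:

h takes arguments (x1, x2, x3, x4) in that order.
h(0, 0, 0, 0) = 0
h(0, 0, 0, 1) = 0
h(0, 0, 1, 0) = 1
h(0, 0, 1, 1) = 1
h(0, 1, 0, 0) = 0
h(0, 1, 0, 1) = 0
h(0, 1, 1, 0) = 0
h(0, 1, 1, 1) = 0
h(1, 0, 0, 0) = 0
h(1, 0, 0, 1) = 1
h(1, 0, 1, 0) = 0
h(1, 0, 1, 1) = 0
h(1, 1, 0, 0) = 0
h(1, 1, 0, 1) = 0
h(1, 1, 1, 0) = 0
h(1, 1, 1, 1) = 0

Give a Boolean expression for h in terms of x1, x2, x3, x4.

The 1-rows are (0,0,1,0), (0,0,1,1), (1,0,0,1). Each contributes one minterm — ¬x1·¬x2·x3·¬x4; ¬x1·¬x2·x3·x4; x1·¬x2·¬x3·x4 — and their disjunction is a sum-of-products form of h.

h(x1, x2, x3, x4) = ((((~x1 & ~x2) & x3) & ~x4) | (((~x1 & ~x2) & x3) & x4)) | (((x1 & ~x2) & ~x3) & x4)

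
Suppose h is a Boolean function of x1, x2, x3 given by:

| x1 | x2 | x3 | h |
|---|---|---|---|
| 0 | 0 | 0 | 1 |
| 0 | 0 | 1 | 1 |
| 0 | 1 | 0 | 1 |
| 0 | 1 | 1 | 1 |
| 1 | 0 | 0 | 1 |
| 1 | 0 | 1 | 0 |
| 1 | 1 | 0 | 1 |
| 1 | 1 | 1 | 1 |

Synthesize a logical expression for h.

Only row (1,0,1) gives 0. So h is 1 everywhere except there — the complement of the minterm x1·¬x2·x3.

h(x1, x2, x3) = not ((x1 and not x2) and x3)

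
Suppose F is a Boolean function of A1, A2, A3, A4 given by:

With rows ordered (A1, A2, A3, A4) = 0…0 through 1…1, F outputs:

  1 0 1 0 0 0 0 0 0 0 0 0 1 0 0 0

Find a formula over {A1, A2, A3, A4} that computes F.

F=1 on 3 inputs: (0,0,0,0), (0,0,1,0), (1,1,0,0). Reading each as a conjunction of literals (¬A1·¬A2·¬A3·¬A4, ¬A1·¬A2·A3·¬A4, A1·A2·¬A3·¬A4) and taking the OR gives the canonical DNF.

F(A1, A2, A3, A4) = ((((NOT A1 AND NOT A2) AND NOT A3) AND NOT A4) OR (((NOT A1 AND NOT A2) AND A3) AND NOT A4)) OR (((A1 AND A2) AND NOT A3) AND NOT A4)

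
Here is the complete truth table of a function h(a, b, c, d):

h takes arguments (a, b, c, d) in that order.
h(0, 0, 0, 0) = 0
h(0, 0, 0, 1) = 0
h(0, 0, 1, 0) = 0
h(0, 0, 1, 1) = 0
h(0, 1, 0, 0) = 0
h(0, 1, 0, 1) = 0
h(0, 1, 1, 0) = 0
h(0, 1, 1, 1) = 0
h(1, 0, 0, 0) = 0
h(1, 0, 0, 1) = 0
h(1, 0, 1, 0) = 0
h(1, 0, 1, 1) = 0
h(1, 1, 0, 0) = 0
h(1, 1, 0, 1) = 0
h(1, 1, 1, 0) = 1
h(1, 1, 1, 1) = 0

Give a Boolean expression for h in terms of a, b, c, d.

h(a, b, c, d) = ((a & b) & c) & ~d

h is 1 on exactly one input, (1,1,1,0), whose minterm is a·b·c·¬d. So h is just that conjunction.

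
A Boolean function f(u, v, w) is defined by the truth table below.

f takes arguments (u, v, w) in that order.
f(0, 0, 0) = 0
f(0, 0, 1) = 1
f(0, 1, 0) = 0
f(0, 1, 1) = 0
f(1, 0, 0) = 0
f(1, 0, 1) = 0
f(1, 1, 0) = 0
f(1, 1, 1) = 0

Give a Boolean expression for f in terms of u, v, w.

f is 1 on exactly one input, (0,0,1), whose minterm is ¬u·¬v·w. So f is just that conjunction.

f(u, v, w) = (u' · v') · w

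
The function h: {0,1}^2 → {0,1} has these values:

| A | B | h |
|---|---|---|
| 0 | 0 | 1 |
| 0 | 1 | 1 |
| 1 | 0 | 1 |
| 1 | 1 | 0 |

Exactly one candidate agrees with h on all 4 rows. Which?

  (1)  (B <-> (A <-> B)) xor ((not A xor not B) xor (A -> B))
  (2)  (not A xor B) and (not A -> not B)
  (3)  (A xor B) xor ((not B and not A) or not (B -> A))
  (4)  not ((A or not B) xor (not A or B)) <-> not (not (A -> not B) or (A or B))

(1): at (0,1) it gives 0, but h = 1 — eliminated.
(2): at (0,1) it gives 0, but h = 1 — eliminated.
(3): at (0,1) it gives 0, but h = 1 — eliminated.
Only (4) survives; checking it on all 4 rows confirms it matches h.

4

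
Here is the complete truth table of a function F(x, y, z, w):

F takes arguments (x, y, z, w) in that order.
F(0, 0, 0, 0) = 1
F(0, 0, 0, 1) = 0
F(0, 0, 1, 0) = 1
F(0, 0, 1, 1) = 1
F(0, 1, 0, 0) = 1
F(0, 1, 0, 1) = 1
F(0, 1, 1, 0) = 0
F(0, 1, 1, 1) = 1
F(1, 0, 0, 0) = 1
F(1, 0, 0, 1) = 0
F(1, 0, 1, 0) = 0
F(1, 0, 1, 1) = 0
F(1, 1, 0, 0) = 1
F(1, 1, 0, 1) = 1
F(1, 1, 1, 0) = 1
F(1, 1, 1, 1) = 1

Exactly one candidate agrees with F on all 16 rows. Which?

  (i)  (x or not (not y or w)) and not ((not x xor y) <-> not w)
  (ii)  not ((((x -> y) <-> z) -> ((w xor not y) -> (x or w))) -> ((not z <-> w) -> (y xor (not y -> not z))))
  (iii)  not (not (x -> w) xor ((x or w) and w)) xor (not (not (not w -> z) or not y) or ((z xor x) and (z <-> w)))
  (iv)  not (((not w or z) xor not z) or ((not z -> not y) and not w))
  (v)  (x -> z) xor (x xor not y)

iii

(i): at (0,0,0,0) it gives 0, but F = 1 — eliminated.
(ii): at (0,0,0,0) it gives 0, but F = 1 — eliminated.
(iv): at (0,0,0,0) it gives 0, but F = 1 — eliminated.
(v): at (0,0,0,0) it gives 0, but F = 1 — eliminated.
(iii) is the remaining candidate, and it agrees with F on all 16 inputs.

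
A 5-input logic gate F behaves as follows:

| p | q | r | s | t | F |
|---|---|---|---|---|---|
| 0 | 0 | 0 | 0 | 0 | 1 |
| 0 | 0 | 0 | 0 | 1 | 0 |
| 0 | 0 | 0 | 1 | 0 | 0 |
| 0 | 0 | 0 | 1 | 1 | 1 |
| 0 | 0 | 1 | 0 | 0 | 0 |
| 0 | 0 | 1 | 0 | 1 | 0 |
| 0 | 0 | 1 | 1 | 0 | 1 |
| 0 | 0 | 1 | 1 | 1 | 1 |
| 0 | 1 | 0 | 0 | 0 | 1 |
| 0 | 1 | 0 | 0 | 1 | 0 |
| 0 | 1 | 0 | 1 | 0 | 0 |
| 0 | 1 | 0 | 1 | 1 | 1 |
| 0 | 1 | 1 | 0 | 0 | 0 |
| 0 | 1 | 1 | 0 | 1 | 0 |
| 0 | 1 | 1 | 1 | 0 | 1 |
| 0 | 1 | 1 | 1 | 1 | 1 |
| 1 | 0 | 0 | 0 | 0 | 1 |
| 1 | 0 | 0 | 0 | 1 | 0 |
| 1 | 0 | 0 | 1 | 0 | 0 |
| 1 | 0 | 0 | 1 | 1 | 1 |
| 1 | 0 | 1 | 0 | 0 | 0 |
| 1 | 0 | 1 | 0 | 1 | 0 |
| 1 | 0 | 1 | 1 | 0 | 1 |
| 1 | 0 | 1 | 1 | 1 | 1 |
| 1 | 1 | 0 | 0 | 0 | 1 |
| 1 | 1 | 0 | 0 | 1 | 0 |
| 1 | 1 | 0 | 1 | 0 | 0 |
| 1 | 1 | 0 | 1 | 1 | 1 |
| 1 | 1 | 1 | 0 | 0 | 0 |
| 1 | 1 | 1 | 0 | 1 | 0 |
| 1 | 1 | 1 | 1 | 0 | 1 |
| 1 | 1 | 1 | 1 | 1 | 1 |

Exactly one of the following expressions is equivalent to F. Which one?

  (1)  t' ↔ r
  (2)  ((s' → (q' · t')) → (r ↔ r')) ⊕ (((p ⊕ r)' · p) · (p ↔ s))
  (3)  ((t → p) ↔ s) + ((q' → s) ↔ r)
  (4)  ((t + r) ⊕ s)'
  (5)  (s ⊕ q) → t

(1) disagrees with F on (0,0,0,0,0) (formula → 0, table → 1); rule it out.
(2) disagrees with F on (0,0,0,0,0) (formula → 0, table → 1); rule it out.
(3) disagrees with F on (0,0,0,0,1) (formula → 1, table → 0); rule it out.
(5) disagrees with F on (0,0,0,0,1) (formula → 1, table → 0); rule it out.
Only (4) survives; checking it on all 32 rows confirms it matches F.

4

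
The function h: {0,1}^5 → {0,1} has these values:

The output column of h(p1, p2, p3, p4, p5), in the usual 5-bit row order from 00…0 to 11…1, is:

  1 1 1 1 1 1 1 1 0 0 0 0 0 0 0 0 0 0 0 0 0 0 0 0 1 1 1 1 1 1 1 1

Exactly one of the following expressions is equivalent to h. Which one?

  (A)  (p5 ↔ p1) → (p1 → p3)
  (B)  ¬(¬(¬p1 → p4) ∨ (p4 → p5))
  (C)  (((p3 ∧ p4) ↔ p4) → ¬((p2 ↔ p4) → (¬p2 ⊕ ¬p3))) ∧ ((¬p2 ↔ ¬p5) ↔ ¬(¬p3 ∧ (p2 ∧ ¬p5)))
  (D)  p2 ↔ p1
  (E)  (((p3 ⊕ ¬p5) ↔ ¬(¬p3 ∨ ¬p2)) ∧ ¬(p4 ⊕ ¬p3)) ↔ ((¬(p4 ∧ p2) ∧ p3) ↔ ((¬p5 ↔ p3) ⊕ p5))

D

(A) fails at (0,1,0,0,0): the formula yields 1, h is 0.
(B) fails at (0,0,0,0,0): the formula yields 0, h is 1.
(C) fails at (0,0,0,0,1): the formula yields 0, h is 1.
(E) fails at (0,0,0,0,0): the formula yields 0, h is 1.
(D) is the remaining candidate, and it agrees with h on all 32 inputs.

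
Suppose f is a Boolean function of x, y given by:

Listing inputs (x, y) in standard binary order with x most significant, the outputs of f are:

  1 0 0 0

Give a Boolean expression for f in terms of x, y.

The output is 1 only when every input is 0 — NOR of all inputs.

f(x, y) = ¬(x ∨ y)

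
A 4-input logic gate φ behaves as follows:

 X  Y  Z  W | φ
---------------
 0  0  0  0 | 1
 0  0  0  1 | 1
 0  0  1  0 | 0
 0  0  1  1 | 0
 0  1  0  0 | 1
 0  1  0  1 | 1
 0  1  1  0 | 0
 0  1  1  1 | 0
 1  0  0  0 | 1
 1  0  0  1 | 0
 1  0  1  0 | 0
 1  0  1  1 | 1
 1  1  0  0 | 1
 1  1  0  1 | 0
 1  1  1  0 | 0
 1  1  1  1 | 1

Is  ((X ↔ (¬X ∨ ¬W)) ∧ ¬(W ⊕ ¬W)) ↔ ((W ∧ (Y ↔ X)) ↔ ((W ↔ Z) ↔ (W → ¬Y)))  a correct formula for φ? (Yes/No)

Check the formula against φ row by row:
  X=0, Y=0, Z=0, W=0: formula gives 1, φ = 1 ✓
  X=0, Y=0, Z=0, W=1: formula gives 1, φ = 1 ✓
  X=0, Y=0, Z=1, W=0: formula gives 0, φ = 0 ✓
  X=0, Y=0, Z=1, W=1: formula gives 0, φ = 0 ✓
  … (the remaining 12 rows also agree.)
All 16 rows match — the expression computes φ exactly.

Yes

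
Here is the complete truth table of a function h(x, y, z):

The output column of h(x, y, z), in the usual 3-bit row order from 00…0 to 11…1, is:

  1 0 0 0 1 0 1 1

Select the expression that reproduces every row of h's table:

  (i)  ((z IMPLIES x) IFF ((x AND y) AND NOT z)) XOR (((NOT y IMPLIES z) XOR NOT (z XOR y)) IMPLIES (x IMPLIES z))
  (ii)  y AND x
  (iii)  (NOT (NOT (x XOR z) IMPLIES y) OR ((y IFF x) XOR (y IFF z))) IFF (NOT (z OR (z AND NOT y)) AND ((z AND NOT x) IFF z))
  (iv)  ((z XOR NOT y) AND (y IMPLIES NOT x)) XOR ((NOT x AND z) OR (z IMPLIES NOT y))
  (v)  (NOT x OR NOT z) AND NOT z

(i) fails at (0,1,0): the formula yields 1, h is 0.
(ii) fails at (0,0,0): the formula yields 0, h is 1.
(iv) fails at (0,0,0): the formula yields 0, h is 1.
(v) fails at (0,1,0): the formula yields 1, h is 0.
(iii) is the remaining candidate, and it agrees with h on all 8 inputs.

iii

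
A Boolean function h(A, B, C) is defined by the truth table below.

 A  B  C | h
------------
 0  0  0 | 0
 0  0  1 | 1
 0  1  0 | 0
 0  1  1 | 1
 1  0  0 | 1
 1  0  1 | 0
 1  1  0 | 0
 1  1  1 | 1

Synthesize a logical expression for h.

Collect the rows where h=1 — (0,0,1), (0,1,1), (1,0,0), (1,1,1) — and write one minterm per row: ¬A·¬B·C, ¬A·B·C, A·¬B·¬C, A·B·C. Their union (logical OR) reproduces the table exactly.

h(A, B, C) = ((((A' · B') · C) + ((A' · B) · C)) + ((A · B') · C')) + ((A · B) · C)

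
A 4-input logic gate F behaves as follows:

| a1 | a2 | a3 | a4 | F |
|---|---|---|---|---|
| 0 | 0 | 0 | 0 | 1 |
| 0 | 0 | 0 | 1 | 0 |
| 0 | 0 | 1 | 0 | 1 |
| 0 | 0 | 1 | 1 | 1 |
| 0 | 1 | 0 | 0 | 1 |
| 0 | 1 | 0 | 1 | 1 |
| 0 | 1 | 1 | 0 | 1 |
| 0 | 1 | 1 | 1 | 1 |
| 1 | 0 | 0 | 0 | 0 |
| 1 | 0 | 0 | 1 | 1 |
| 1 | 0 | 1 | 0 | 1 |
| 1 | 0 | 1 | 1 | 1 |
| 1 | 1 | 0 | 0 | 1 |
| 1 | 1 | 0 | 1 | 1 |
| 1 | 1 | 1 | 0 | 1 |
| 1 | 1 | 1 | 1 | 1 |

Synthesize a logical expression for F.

The 0-rows are (0,0,0,1), (1,0,0,0). Take each as a conjunction (¬a1·¬a2·¬a3·a4, a1·¬a2·¬a3·¬a4), form their disjunction, and complement — that gives a formula that is 1 everywhere F is.

F(a1, a2, a3, a4) = ((((a1' · a2') · a3') · a4) + (((a1 · a2') · a3') · a4'))'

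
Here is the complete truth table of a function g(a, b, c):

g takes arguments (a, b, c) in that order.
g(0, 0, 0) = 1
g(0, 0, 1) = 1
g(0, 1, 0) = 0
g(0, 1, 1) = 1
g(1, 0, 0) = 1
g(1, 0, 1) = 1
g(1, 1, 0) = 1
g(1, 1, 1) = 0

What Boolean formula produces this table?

g(a, b, c) = (((a' · b) · c') + ((a · b) · c))'

There are just 2 zero rows: (0,1,0), (1,1,1). Their minterms are ¬a·b·¬c, a·b·c; the OR of those covers precisely the 0-outputs, and negating it yields g.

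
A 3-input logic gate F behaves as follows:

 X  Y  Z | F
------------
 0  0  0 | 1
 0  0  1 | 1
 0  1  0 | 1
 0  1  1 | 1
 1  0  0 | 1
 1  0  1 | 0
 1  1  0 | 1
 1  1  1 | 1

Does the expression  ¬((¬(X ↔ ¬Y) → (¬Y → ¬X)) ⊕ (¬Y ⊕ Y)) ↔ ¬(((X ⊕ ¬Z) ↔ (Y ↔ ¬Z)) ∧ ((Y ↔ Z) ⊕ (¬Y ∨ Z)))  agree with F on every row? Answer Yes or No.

Yes

Evaluate ¬((¬(X ↔ ¬Y) → (¬Y → ¬X)) ⊕ (¬Y ⊕ Y)) ↔ ¬(((X ⊕ ¬Z) ↔ (Y ↔ ¬Z)) ∧ ((Y ↔ Z) ⊕ (¬Y ∨ Z))) on each row and compare to F:
  X=0, Y=0, Z=0: formula gives 1, F = 1 ✓
  X=0, Y=0, Z=1: formula gives 1, F = 1 ✓
  X=0, Y=1, Z=0: formula gives 1, F = 1 ✓
  X=0, Y=1, Z=1: formula gives 1, F = 1 ✓
  X=1, Y=0, Z=0: formula gives 1, F = 1 ✓
  … (the remaining 3 rows also agree.)
Every row agrees, so the formula is equivalent.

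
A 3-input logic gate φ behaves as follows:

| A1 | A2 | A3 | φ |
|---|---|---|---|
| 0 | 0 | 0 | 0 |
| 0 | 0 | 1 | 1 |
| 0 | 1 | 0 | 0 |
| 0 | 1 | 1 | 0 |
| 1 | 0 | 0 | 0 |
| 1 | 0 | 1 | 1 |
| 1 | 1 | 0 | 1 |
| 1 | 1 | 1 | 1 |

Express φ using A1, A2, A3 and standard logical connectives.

φ(A1, A2, A3) = ((((A1' · A2') · A3) + ((A1 · A2') · A3)) + ((A1 · A2) · A3')) + ((A1 · A2) · A3)

Collect the rows where φ=1 — (0,0,1), (1,0,1), (1,1,0), (1,1,1) — and write one minterm per row: ¬A1·¬A2·A3, A1·¬A2·A3, A1·A2·¬A3, A1·A2·A3. Their union (logical OR) reproduces the table exactly.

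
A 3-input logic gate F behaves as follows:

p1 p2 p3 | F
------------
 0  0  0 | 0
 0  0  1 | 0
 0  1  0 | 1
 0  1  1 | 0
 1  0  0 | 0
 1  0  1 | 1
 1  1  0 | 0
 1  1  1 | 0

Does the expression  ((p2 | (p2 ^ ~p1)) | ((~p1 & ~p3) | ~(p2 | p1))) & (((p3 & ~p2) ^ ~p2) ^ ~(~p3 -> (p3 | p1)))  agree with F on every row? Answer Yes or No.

No

Evaluate ((p2 | (p2 ^ ~p1)) | ((~p1 & ~p3) | ~(p2 | p1))) & (((p3 & ~p2) ^ ~p2) ^ ~(~p3 -> (p3 | p1))) on each row and compare to F:
  p1=0, p2=0, p3=0: formula gives 0, F = 0 ✓
  p1=0, p2=0, p3=1: formula gives 0, F = 0 ✓
  p1=0, p2=1, p3=0: formula gives 1, F = 1 ✓
  p1=0, p2=1, p3=1: formula gives 0, F = 0 ✓
  p1=1, p2=0, p3=0: formula gives 0, F = 0 ✓
  p1=1, p2=0, p3=1: formula gives 0, but F = 1 ✗
Since they disagree at (1,0,1), the expression is not a correct formula for F.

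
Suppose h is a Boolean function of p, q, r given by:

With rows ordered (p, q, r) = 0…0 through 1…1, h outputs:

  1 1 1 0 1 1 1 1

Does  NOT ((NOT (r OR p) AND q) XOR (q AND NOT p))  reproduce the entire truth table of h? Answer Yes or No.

Yes

Check the formula against h row by row:
  p=0, q=0, r=0: formula gives 1, h = 1 ✓
  p=0, q=0, r=1: formula gives 1, h = 1 ✓
  p=0, q=1, r=0: formula gives 1, h = 1 ✓
  p=0, q=1, r=1: formula gives 0, h = 0 ✓
  p=1, q=0, r=0: formula gives 1, h = 1 ✓
  … (the remaining 3 rows also agree.)
No disagreement on any input; they are logically equivalent.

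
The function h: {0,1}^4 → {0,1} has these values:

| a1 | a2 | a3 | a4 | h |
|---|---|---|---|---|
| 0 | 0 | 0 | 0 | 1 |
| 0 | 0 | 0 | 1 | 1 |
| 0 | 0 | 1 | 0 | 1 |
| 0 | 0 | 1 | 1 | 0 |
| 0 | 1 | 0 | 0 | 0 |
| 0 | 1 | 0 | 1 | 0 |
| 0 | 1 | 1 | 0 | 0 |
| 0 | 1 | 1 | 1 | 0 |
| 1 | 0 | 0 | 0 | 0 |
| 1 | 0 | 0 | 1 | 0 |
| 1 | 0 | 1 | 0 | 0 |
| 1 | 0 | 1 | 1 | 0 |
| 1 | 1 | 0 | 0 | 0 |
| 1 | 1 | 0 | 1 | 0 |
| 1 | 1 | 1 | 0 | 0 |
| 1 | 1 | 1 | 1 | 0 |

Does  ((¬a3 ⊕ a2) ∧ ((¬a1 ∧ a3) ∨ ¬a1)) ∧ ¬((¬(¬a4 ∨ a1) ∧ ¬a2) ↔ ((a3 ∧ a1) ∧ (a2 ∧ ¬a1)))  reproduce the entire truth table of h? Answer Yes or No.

No

Check the formula against h row by row:
  a1=0, a2=0, a3=0, a4=0: formula gives 0, but h = 1 ✗
Row (0,0,0,0) is a counterexample, so the formula is not equivalent to h.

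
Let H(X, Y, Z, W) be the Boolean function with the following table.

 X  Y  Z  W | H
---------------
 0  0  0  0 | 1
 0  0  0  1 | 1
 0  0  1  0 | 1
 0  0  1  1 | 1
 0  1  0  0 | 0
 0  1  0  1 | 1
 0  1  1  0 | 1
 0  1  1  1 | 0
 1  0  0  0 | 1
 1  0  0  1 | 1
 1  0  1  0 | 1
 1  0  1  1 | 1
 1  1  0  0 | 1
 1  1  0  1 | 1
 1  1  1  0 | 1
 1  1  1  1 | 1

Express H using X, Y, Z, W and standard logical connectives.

The 0-rows are (0,1,0,0), (0,1,1,1). Take each as a conjunction (¬X·Y·¬Z·¬W, ¬X·Y·Z·W), form their disjunction, and complement — that gives a formula that is 1 everywhere H is.

H(X, Y, Z, W) = ~((((~X & Y) & ~Z) & ~W) | (((~X & Y) & Z) & W))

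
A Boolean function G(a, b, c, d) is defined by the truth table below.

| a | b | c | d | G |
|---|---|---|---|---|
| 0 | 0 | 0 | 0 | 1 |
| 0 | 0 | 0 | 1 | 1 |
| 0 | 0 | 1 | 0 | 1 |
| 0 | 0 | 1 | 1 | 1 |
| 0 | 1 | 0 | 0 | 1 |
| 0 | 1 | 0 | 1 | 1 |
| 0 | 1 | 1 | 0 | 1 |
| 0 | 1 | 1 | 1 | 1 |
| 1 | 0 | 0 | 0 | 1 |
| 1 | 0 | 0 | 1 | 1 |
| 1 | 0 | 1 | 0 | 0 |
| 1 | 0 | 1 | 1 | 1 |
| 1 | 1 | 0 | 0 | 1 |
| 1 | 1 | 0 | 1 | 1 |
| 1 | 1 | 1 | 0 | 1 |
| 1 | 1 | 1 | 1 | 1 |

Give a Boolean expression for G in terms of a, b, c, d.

G is 0 on exactly one input, (1,0,1,0), whose minterm is a·¬b·c·¬d. So G is the negation of that single conjunction.

G(a, b, c, d) = not (((a and not b) and c) and not d)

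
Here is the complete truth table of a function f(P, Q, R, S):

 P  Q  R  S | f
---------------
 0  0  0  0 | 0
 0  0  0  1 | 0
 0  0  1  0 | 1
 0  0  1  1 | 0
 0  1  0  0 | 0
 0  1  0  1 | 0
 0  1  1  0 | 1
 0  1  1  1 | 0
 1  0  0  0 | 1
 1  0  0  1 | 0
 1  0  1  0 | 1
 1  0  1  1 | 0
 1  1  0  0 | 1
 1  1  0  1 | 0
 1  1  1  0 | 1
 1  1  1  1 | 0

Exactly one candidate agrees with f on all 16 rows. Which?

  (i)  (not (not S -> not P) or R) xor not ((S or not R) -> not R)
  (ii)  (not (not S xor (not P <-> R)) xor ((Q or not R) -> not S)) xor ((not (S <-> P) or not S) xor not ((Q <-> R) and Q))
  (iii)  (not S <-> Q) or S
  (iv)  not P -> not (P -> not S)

(ii) disagrees with f on (0,0,0,0) (formula → 1, table → 0); rule it out.
(iii) disagrees with f on (0,0,0,1) (formula → 1, table → 0); rule it out.
(iv) disagrees with f on (0,0,1,0) (formula → 0, table → 1); rule it out.
(i) is the remaining candidate, and it agrees with f on all 16 inputs.

i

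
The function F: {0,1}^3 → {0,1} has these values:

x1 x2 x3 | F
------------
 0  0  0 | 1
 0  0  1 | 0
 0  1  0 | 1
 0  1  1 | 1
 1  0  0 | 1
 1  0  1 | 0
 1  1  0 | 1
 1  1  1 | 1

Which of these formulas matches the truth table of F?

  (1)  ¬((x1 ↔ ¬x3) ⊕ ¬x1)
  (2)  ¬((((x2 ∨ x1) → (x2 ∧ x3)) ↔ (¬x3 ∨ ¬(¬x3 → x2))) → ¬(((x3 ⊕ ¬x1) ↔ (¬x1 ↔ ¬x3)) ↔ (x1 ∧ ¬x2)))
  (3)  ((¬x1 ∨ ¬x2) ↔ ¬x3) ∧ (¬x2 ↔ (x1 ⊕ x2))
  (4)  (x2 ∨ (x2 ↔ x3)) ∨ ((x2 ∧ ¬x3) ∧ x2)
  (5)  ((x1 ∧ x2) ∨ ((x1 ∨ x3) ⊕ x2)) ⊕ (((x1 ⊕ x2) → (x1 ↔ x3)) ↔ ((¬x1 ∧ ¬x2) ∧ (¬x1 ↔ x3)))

(1): at (0,0,0) it gives 0, but F = 1 — eliminated.
(2): at (0,0,0) it gives 0, but F = 1 — eliminated.
(3): at (0,0,0) it gives 0, but F = 1 — eliminated.
(5): at (0,0,0) it gives 0, but F = 1 — eliminated.
(4) is the remaining candidate, and it agrees with F on all 8 inputs.

4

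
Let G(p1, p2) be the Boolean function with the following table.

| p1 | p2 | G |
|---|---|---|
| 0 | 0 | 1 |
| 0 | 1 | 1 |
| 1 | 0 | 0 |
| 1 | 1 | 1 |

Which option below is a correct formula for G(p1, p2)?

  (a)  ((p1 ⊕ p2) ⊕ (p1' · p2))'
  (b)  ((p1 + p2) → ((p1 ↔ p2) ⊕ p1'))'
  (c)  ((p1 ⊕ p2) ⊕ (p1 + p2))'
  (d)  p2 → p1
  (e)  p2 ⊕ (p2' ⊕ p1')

a

(b) fails at (0,0): the formula yields 0, G is 1.
(c) fails at (1,0): the formula yields 1, G is 0.
(d) fails at (0,1): the formula yields 0, G is 1.
(e) fails at (0,0): the formula yields 0, G is 1.
(a) is the remaining candidate, and it agrees with G on all 4 inputs.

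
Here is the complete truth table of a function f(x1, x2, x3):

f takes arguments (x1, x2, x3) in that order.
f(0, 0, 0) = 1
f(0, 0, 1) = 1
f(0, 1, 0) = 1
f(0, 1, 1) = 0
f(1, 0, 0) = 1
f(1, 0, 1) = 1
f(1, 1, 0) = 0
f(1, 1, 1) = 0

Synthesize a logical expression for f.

The 0-rows are (0,1,1), (1,1,0), (1,1,1). Take each as a conjunction (¬x1·x2·x3, x1·x2·¬x3, x1·x2·x3), form their disjunction, and complement — that gives a formula that is 1 everywhere f is.

f(x1, x2, x3) = ~((((~x1 & x2) & x3) | ((x1 & x2) & ~x3)) | ((x1 & x2) & x3))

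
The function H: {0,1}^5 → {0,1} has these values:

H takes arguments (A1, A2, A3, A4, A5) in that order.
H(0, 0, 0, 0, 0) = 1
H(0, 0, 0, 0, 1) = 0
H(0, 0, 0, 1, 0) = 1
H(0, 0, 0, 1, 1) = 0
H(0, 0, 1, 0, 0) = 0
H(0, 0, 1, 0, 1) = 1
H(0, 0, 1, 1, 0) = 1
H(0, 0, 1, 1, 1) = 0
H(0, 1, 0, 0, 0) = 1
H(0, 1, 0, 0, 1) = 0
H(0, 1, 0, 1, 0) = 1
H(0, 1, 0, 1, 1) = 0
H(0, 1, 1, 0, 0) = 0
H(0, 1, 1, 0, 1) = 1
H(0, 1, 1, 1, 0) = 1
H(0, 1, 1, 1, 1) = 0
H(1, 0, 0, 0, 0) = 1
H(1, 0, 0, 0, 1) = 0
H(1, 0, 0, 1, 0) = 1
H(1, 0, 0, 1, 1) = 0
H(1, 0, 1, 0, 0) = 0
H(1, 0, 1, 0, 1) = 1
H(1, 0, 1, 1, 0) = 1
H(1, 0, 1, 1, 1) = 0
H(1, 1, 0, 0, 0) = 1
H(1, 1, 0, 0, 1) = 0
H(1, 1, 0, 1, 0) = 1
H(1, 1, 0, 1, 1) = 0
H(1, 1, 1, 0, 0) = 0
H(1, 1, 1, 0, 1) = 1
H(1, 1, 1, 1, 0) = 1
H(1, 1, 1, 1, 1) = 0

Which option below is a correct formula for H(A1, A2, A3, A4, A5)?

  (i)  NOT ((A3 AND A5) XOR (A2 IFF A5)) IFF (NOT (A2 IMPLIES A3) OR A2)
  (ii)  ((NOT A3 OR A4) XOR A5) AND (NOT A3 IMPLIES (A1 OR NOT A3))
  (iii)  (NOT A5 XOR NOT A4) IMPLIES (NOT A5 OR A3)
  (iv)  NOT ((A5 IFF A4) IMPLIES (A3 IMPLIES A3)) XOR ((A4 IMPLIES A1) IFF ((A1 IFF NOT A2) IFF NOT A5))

ii

(i) fails at (0,0,1,0,0): the formula yields 1, H is 0.
(iii) fails at (0,0,0,1,1): the formula yields 1, H is 0.
(iv) fails at (0,0,0,0,0): the formula yields 0, H is 1.
(ii) is the remaining candidate, and it agrees with H on all 32 inputs.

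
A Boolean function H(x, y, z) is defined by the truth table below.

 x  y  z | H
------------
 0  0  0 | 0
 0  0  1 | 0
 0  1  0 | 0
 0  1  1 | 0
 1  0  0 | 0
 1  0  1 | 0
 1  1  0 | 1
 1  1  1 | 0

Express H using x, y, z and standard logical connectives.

H(x, y, z) = (x · y) · z'

H is 1 on exactly one input, (1,1,0), whose minterm is x·y·¬z. So H is just that conjunction.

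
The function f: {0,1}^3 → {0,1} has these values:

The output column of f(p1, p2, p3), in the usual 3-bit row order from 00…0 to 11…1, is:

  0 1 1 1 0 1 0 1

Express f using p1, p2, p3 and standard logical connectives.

f(p1, p2, p3) = not ((((not p1 and not p2) and not p3) or ((p1 and not p2) and not p3)) or ((p1 and p2) and not p3))

There are just 3 zero rows: (0,0,0), (1,0,0), (1,1,0). Their minterms are ¬p1·¬p2·¬p3, p1·¬p2·¬p3, p1·p2·¬p3; the OR of those covers precisely the 0-outputs, and negating it yields f.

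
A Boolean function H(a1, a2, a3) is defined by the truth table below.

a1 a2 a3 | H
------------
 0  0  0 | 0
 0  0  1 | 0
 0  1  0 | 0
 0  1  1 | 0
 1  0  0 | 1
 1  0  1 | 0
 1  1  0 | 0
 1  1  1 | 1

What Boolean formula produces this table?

Collect the rows where H=1 — (1,0,0), (1,1,1) — and write one minterm per row: a1·¬a2·¬a3, a1·a2·a3. Their union (logical OR) reproduces the table exactly.

H(a1, a2, a3) = ((a1 ∧ ¬a2) ∧ ¬a3) ∨ ((a1 ∧ a2) ∧ a3)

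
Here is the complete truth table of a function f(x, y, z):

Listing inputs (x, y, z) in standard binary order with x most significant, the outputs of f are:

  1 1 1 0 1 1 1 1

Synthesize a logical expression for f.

f(x, y, z) = not ((not x and y) and z)

Only row (0,1,1) gives 0. So f is 1 everywhere except there — the complement of the minterm ¬x·y·z.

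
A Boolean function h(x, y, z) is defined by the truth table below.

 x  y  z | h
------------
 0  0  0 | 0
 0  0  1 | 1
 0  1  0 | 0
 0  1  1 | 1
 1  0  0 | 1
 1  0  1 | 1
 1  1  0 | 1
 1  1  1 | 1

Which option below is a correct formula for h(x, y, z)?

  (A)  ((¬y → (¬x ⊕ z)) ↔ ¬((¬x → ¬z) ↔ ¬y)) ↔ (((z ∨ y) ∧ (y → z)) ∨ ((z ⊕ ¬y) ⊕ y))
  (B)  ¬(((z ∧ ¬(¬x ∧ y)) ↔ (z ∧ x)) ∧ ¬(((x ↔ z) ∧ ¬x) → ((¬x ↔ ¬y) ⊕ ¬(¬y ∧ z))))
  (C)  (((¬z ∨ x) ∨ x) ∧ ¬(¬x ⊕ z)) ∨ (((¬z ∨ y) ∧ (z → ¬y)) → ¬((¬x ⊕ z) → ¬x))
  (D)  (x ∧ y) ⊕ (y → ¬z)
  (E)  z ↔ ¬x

(A): at (0,0,1) it gives 0, but h = 1 — eliminated.
(B): at (0,1,0) it gives 1, but h = 0 — eliminated.
(D): at (0,0,0) it gives 1, but h = 0 — eliminated.
(E): at (1,0,1) it gives 0, but h = 1 — eliminated.
That leaves (C). Evaluating it on every row reproduces the table of h exactly.

C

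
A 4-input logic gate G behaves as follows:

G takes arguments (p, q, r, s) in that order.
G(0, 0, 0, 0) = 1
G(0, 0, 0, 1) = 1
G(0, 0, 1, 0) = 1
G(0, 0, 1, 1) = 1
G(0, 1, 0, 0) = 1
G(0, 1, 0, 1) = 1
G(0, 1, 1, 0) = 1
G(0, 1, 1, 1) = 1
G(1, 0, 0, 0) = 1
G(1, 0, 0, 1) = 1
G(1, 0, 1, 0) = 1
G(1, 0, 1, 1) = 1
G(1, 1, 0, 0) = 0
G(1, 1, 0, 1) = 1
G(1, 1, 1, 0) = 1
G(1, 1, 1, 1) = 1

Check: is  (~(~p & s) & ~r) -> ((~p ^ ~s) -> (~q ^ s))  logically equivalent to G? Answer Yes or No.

Check the formula against G row by row:
  p=0, q=0, r=0, s=0: formula gives 1, G = 1 ✓
  p=0, q=0, r=0, s=1: formula gives 1, G = 1 ✓
  p=0, q=0, r=1, s=0: formula gives 1, G = 1 ✓
  p=0, q=0, r=1, s=1: formula gives 1, G = 1 ✓
  … (the remaining 12 rows also agree.)
All 16 rows match — the expression computes G exactly.

Yes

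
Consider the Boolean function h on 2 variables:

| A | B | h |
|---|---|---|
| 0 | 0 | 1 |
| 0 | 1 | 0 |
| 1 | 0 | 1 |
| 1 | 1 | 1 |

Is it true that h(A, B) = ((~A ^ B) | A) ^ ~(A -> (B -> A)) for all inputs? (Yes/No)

Yes

Evaluate ((~A ^ B) | A) ^ ~(A -> (B -> A)) on each row and compare to h:
  A=0, B=0: formula gives 1, h = 1 ✓
  A=0, B=1: formula gives 0, h = 0 ✓
  A=1, B=0: formula gives 1, h = 1 ✓
  A=1, B=1: formula gives 1, h = 1 ✓
All 4 rows match — the expression computes h exactly.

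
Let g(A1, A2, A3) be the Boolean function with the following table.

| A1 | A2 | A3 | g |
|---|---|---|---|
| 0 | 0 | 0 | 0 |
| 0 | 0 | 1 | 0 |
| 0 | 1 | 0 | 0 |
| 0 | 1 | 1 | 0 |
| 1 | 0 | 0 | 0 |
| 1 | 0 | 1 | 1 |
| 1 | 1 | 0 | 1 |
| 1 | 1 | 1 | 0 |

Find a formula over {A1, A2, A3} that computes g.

g(A1, A2, A3) = ((A1 ∧ ¬A2) ∧ A3) ∨ ((A1 ∧ A2) ∧ ¬A3)

The 1-rows are (1,0,1), (1,1,0). Each contributes one minterm — A1·¬A2·A3; A1·A2·¬A3 — and their disjunction is a sum-of-products form of g.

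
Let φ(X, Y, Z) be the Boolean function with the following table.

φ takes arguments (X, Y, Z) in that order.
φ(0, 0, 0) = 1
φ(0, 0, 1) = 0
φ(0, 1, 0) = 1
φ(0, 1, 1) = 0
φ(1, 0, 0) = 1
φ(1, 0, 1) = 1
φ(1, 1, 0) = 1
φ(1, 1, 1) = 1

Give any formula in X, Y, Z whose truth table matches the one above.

The 0-rows are (0,0,1), (0,1,1). Take each as a conjunction (¬X·¬Y·Z, ¬X·Y·Z), form their disjunction, and complement — that gives a formula that is 1 everywhere φ is.

φ(X, Y, Z) = (((X' · Y') · Z) + ((X' · Y) · Z))'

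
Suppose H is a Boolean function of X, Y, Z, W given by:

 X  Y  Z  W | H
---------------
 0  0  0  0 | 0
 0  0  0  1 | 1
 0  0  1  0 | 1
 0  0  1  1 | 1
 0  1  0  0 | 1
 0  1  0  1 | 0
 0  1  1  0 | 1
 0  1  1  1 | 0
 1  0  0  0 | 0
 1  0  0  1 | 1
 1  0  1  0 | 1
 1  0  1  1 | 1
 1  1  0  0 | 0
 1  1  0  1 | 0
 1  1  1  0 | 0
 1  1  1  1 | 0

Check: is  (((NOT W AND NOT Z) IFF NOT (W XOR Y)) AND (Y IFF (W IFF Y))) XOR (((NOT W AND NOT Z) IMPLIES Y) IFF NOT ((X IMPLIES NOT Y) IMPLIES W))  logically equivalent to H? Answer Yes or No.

Evaluate (((NOT W AND NOT Z) IFF NOT (W XOR Y)) AND (Y IFF (W IFF Y))) XOR (((NOT W AND NOT Z) IMPLIES Y) IFF NOT ((X IMPLIES NOT Y) IMPLIES W)) on each row and compare to H:
  X=0, Y=0, Z=0, W=0: formula gives 0, H = 0 ✓
  X=0, Y=0, Z=0, W=1: formula gives 1, H = 1 ✓
  X=0, Y=0, Z=1, W=0: formula gives 1, H = 1 ✓
  X=0, Y=0, Z=1, W=1: formula gives 1, H = 1 ✓
  … (the remaining 12 rows also agree.)
No disagreement on any input; they are logically equivalent.

Yes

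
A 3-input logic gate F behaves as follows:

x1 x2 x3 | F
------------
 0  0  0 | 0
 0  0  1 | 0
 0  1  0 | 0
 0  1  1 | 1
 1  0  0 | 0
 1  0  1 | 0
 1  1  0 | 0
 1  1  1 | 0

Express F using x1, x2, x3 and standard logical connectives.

F is 1 on exactly one input, (0,1,1), whose minterm is ¬x1·x2·x3. So F is just that conjunction.

F(x1, x2, x3) = (not x1 and x2) and x3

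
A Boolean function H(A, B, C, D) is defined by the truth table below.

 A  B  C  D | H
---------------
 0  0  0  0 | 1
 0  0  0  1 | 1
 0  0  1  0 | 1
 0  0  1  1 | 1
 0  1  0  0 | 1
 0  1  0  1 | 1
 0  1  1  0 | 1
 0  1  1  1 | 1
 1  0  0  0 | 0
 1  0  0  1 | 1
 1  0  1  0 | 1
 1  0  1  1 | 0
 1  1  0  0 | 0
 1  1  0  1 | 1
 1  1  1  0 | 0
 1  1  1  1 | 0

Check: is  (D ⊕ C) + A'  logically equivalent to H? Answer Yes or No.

Check the formula against H row by row:
  A=0, B=0, C=0, D=0: formula gives 1, H = 1 ✓
  A=0, B=0, C=0, D=1: formula gives 1, H = 1 ✓
  A=0, B=0, C=1, D=0: formula gives 1, H = 1 ✓
  A=0, B=0, C=1, D=1: formula gives 1, H = 1 ✓
  …
  A=1, B=1, C=1, D=0: formula gives 1, but H = 0 ✗
Row (1,1,1,0) is a counterexample, so the formula is not equivalent to H.

No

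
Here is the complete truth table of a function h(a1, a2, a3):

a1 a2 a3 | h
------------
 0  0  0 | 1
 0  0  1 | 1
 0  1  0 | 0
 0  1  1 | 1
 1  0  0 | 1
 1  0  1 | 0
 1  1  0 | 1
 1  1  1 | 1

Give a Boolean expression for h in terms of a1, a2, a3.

h(a1, a2, a3) = ~(((~a1 & a2) & ~a3) | ((a1 & ~a2) & a3))

The 0-rows are (0,1,0), (1,0,1). Take each as a conjunction (¬a1·a2·¬a3, a1·¬a2·a3), form their disjunction, and complement — that gives a formula that is 1 everywhere h is.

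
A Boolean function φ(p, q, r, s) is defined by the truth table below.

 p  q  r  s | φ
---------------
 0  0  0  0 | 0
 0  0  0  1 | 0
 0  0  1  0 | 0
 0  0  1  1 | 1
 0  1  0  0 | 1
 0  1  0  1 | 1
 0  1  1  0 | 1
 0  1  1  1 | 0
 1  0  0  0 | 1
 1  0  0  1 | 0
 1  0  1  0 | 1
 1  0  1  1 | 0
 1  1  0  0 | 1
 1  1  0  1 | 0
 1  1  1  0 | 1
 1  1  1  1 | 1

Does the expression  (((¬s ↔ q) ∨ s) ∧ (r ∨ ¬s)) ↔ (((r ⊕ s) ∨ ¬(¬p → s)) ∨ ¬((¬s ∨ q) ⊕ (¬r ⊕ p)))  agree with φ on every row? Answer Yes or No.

Test each input against both φ and the formula:
  p=0, q=0, r=0, s=0: formula gives 0, φ = 0 ✓
  p=0, q=0, r=0, s=1: formula gives 0, φ = 0 ✓
  p=0, q=0, r=1, s=0: formula gives 0, φ = 0 ✓
  p=0, q=0, r=1, s=1: formula gives 1, φ = 1 ✓
  …
  p=0, q=1, r=0, s=1: formula gives 0, but φ = 1 ✗
Since they disagree at (0,1,0,1), the expression is not a correct formula for φ.

No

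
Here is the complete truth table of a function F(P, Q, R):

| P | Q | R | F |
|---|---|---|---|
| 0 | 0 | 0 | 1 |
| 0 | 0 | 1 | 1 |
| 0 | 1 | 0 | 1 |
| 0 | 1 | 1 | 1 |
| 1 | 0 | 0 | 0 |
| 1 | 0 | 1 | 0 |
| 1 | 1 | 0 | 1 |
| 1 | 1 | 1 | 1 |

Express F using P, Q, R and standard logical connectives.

There are just 2 zero rows: (1,0,0), (1,0,1). Their minterms are P·¬Q·¬R, P·¬Q·R; the OR of those covers precisely the 0-outputs, and negating it yields F.

F(P, Q, R) = (((P · Q') · R') + ((P · Q') · R))'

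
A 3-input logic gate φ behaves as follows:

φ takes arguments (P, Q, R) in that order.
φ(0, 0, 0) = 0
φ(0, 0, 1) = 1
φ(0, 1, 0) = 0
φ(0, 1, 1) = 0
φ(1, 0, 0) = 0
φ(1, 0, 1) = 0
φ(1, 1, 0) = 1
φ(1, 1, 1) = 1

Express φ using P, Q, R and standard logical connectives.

The 1-rows are (0,0,1), (1,1,0), (1,1,1). Each contributes one minterm — ¬P·¬Q·R; P·Q·¬R; P·Q·R — and their disjunction is a sum-of-products form of φ.

φ(P, Q, R) = (((P' · Q') · R) + ((P · Q) · R')) + ((P · Q) · R)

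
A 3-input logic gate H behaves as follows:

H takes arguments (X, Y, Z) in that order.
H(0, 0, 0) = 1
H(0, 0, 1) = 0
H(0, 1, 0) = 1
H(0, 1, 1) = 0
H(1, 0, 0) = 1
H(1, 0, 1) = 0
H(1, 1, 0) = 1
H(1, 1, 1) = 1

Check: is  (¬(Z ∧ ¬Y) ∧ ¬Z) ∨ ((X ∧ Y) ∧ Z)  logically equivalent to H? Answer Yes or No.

Yes

Check the formula against H row by row:
  X=0, Y=0, Z=0: formula gives 1, H = 1 ✓
  X=0, Y=0, Z=1: formula gives 0, H = 0 ✓
  X=0, Y=1, Z=0: formula gives 1, H = 1 ✓
  X=0, Y=1, Z=1: formula gives 0, H = 0 ✓
  X=1, Y=0, Z=0: formula gives 1, H = 1 ✓
  …and likewise for the remaining 3 rows.
Every row agrees, so the formula is equivalent.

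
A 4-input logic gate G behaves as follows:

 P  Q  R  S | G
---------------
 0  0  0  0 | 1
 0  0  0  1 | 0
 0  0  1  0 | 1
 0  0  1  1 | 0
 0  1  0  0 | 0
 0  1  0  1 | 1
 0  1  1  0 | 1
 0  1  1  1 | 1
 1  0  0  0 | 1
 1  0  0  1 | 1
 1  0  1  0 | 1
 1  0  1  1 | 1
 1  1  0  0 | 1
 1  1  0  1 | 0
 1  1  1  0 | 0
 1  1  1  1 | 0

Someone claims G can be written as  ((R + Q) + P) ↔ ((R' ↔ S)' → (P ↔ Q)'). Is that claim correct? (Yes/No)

No

Check the formula against G row by row:
  P=0, Q=0, R=0, S=0: formula gives 1, G = 1 ✓
  P=0, Q=0, R=0, S=1: formula gives 0, G = 0 ✓
  P=0, Q=0, R=1, S=0: formula gives 1, G = 1 ✓
  P=0, Q=0, R=1, S=1: formula gives 0, G = 0 ✓
  P=0, Q=1, R=0, S=0: formula gives 1, but G = 0 ✗
Since they disagree at (0,1,0,0), the expression is not a correct formula for G.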